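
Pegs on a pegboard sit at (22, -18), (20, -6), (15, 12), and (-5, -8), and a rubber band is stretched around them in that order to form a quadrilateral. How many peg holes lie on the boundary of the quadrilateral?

24

Summing gcd(|Δx|,|Δy|) over the edges gives the boundary count: gcd(2,12) + gcd(5,18) + gcd(20,20) + gcd(27,10) = 2+1+20+1 = 24.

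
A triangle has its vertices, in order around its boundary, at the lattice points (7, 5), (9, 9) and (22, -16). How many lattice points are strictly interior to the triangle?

Using the shoelace formula, 2A = |[7·9 − 9·5] + [9·(-16) − 22·9] + [22·5 − 7·(-16)]| = 102, so the area is 51.
The number of boundary lattice points is Σ gcd(|Δx|,|Δy|) = gcd(2,4) + gcd(13,25) + gcd(15,21) = 2+1+3 = 6.
By Pick's theorem A = I + B/2 − 1, so I = 51 − 6/2 + 1 = 49.

49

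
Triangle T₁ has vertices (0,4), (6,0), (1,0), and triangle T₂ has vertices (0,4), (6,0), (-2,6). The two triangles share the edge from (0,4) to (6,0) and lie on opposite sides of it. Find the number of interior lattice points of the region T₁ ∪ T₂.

8

The union is the simple quadrilateral with vertices (0,4), (1,0), (6,0), (-2,6) in order.
The shoelace formula gives twice the area as |(0·0 − 1·4) + (1·0 − 6·0) + (6·6 − (-2)·0) + ((-2)·4 − 0·6)| = 24, so the area is 12.
Along each edge there are gcd(|Δx|,|Δy|)+1 lattice points, so counting each shared vertex once the boundary has gcd(1,4) + gcd(5,0) + gcd(8,6) + gcd(2,2) = 1+5+2+2 = 10.
By Pick's theorem I = A − B/2 + 1 = 12 − 10/2 + 1 = 8.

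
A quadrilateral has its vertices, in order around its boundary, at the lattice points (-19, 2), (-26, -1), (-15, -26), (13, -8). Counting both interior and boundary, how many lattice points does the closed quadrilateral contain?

Using the shoelace formula, 2A = |((-19)·(-1) − (-26)·2) + ((-26)·(-26) − (-15)·(-1)) + ((-15)·(-8) − 13·(-26)) + (13·2 − (-19)·(-8))| = 1064, so the area is 532.
Summing gcd(|Δx|,|Δy|) over the edges gives the boundary count: gcd(7,3) + gcd(11,25) + gcd(28,18) + gcd(32,10) = 1+1+2+2 = 6.
Pick's theorem gives I = A − B/2 + 1 = 532 − 6/2 + 1 = 530, so the closed region contains I + B = 530 + 6 = 536 lattice points.

536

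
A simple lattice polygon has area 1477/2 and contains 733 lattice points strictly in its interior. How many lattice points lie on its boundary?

13

Pick's theorem gives A = I + B/2 − 1, so B = 2(A − I + 1) = 2(1477/2 − 733 + 1) = 13.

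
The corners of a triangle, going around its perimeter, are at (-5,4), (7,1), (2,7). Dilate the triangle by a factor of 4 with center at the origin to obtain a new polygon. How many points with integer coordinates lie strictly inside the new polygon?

The shoelace formula gives twice the area as |[(-5)·1 − 7·4] + [7·7 − 2·1] + [2·4 − (-5)·7]| = 57, so the area is 57/2.
Summing gcd(|Δx|,|Δy|) over the edges gives the boundary count: gcd(12,3) + gcd(5,6) + gcd(7,3) = 3+1+1 = 5.
Scaling by 4 multiplies the area by 4² = 16 (so the new area is 456) and multiplies the boundary lattice-point count by 4, giving 20.
By Pick's theorem, the interior count of the dilated polygon is 456 − 20/2 + 1 = 447.

447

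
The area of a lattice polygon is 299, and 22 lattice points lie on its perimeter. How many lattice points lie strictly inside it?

Pick's theorem A = I + B/2 − 1 rearranges to I = A − B/2 + 1 = 299 − 22/2 + 1 = 289.

289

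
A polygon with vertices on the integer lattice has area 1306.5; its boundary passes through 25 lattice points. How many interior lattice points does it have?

1295

Pick's theorem A = I + B/2 − 1 rearranges to I = A − B/2 + 1 = 1306.5 − 25/2 + 1 = 1295.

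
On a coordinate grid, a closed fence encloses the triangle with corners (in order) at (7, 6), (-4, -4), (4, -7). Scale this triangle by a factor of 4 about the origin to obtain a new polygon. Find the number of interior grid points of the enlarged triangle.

899

By the shoelace formula, twice the signed area is |[7·(-4) − (-4)·6] + [(-4)·(-7) − 4·(-4)] + [4·6 − 7·(-7)]| = 113, so the area is 113/2.
Along each edge there are gcd(|Δx|,|Δy|)+1 lattice points, so counting each shared vertex once the boundary has gcd(11,10) + gcd(8,3) + gcd(3,13) = 1+1+1 = 3.
Scaling by 4 multiplies the area by 4² = 16 (so the new area is 904) and multiplies the boundary lattice-point count by 4, giving 12.
By Pick's theorem, the interior count of the dilated polygon is 904 − 12/2 + 1 = 899.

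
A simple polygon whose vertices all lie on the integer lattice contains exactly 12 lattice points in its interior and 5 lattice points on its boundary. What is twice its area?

Pick's theorem states A = I + B/2 − 1, so A = 12 + 5/2 − 1 = 27/2.
Hence 2A = 27.

27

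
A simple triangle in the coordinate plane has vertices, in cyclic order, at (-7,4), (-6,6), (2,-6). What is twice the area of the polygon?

Using the shoelace formula, 2A = |((-7)·6 − (-6)·4) + ((-6)·(-6) − 2·6) + (2·4 − (-7)·(-6))| = 28, so the area is 14.

28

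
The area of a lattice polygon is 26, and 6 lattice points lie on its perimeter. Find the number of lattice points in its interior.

Pick's theorem A = I + B/2 − 1 rearranges to I = A − B/2 + 1 = 26 − 6/2 + 1 = 24.

24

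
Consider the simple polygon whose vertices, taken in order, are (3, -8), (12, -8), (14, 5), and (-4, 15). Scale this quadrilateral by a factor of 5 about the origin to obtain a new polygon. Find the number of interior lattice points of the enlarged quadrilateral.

5731

Using the shoelace formula, 2A = |[3·(-8) − 12·(-8)] + [12·5 − 14·(-8)] + [14·15 − (-4)·5] + [(-4)·(-8) − 3·15]| = 461, so the area is 230.5.
Along each edge there are gcd(|Δx|,|Δy|)+1 lattice points, so counting each shared vertex once the boundary has gcd(9,0) + gcd(2,13) + gcd(18,10) + gcd(7,23) = 9+1+2+1 = 13.
Scaling by 5 multiplies the area by 5² = 25 (so the new area is 5762.5) and multiplies the boundary lattice-point count by 5, giving 65.
By Pick's theorem, the interior count of the dilated polygon is 5762.5 − 65/2 + 1 = 5731.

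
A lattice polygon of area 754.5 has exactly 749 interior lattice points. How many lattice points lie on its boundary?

13

Pick's theorem gives A = I + B/2 − 1, so B = 2(A − I + 1) = 2(754.5 − 749 + 1) = 13.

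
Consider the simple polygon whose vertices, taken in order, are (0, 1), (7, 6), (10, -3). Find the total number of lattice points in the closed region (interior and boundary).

The shoelace formula gives twice the area as |[0·6 − 7·1] + [7·(-3) − 10·6] + [10·1 − 0·(-3)]| = 78, so the area is 39.
Summing gcd(|Δx|,|Δy|) over the edges gives the boundary count: gcd(7,5) + gcd(3,9) + gcd(10,4) = 1+3+2 = 6.
Pick's theorem gives I = A − B/2 + 1 = 39 − 6/2 + 1 = 37, so the closed region contains I + B = 37 + 6 = 43 lattice points.

43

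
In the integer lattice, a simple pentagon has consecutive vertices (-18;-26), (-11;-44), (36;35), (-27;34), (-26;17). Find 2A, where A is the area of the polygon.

The shoelace formula gives twice the area as |((-18)·(-44) − (-11)·(-26)) + ((-11)·35 − 36·(-44)) + (36·34 − (-27)·35) + ((-27)·17 − (-26)·34) + ((-26)·(-26) − (-18)·17)| = 5281, so the area is 5281/2.

5281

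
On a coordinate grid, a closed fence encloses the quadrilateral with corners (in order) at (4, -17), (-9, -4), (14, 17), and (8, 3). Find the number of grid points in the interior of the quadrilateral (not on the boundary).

245

By the shoelace formula, twice the signed area is |[4·(-4) − (-9)·(-17)] + [(-9)·17 − 14·(-4)] + [14·3 − 8·17] + [8·(-17) − 4·3]| = 508, so the area is 254.
The number of boundary lattice points is Σ gcd(|Δx|,|Δy|) = gcd(13,13) + gcd(23,21) + gcd(6,14) + gcd(4,20) = 13+1+2+4 = 20.
By Pick's theorem A = I + B/2 − 1, so I = 254 − 20/2 + 1 = 245.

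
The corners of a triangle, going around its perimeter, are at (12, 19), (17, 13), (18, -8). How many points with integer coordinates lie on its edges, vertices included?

Along each edge there are gcd(|Δx|,|Δy|)+1 lattice points, so counting each shared vertex once the boundary has gcd(5,6) + gcd(1,21) + gcd(6,27) = 1+1+3 = 5.

5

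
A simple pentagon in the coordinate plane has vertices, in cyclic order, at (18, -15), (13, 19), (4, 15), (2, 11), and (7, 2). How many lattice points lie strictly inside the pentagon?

The shoelace formula gives twice the area as |(18·19 − 13·(-15)) + (13·15 − 4·19) + (4·11 − 2·15) + (2·2 − 7·11) + (7·(-15) − 18·2)| = 456, so the area is 228.
Summing gcd(|Δx|,|Δy|) over the edges gives the boundary count: gcd(5,34) + gcd(9,4) + gcd(2,4) + gcd(5,9) + gcd(11,17) = 1+1+2+1+1 = 6.
Pick's theorem gives I = A − B/2 + 1 = 228 − 6/2 + 1 = 226.

226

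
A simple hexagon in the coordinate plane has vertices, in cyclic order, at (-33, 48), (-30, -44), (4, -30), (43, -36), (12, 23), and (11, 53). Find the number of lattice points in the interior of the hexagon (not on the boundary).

4594

Using the shoelace formula, 2A = |[(-33)·(-44) − (-30)·48] + [(-30)·(-30) − 4·(-44)] + [4·(-36) − 43·(-30)] + [43·23 − 12·(-36)] + [12·53 − 11·23] + [11·48 − (-33)·53]| = 9195, so the area is 9195/2.
Summing gcd(|Δx|,|Δy|) over the edges gives the boundary count: gcd(3,92) + gcd(34,14) + gcd(39,6) + gcd(31,59) + gcd(1,30) + gcd(44,5) = 1+2+3+1+1+1 = 9.
By Pick's theorem A = I + B/2 − 1, so I = 9195/2 − 9/2 + 1 = 4594.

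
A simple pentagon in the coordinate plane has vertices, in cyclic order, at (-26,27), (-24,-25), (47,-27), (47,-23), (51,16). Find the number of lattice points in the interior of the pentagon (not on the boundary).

Using the shoelace formula, 2A = |((-26)·(-25) − (-24)·27) + ((-24)·(-27) − 47·(-25)) + (47·(-23) − 47·(-27)) + (47·16 − 51·(-23)) + (51·27 − (-26)·16)| = 7027, so the area is 3513.5.
Along each edge there are gcd(|Δx|,|Δy|)+1 lattice points, so counting each shared vertex once the boundary has gcd(2,52) + gcd(71,2) + gcd(0,4) + gcd(4,39) + gcd(77,11) = 2+1+4+1+11 = 19.
By Pick's theorem A = I + B/2 − 1, so I = 3513.5 − 19/2 + 1 = 3505.

3505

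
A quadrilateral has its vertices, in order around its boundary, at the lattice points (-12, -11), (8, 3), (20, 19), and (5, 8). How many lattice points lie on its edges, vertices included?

8

The number of boundary lattice points is Σ gcd(|Δx|,|Δy|) = gcd(20,14) + gcd(12,16) + gcd(15,11) + gcd(17,19) = 2+4+1+1 = 8.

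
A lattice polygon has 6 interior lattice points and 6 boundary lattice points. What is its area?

Pick's theorem states A = I + B/2 − 1, so A = 6 + 6/2 − 1 = 8.

8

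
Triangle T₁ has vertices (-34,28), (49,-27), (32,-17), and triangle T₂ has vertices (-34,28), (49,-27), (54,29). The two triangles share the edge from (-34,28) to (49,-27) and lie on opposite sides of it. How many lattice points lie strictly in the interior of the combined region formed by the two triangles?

2512

The union is the simple quadrilateral with vertices (-34,28), (32,-17), (49,-27), (54,29) in order.
The shoelace formula gives twice the area as |((-34)·(-17) − 32·28) + (32·(-27) − 49·(-17)) + (49·29 − 54·(-27)) + (54·28 − (-34)·29)| = 5028, so the area is 2514.
Along each edge there are gcd(|Δx|,|Δy|)+1 lattice points, so counting each shared vertex once the boundary has gcd(66,45) + gcd(17,10) + gcd(5,56) + gcd(88,1) = 3+1+1+1 = 6.
By Pick's theorem I = A − B/2 + 1 = 2514 − 6/2 + 1 = 2512.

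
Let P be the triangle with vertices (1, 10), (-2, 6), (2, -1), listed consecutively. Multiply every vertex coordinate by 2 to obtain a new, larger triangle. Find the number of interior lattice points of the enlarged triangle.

The shoelace formula gives twice the area as |(1·6 − (-2)·10) + ((-2)·(-1) − 2·6) + (2·10 − 1·(-1))| = 37, so the area is 37/2.
The number of boundary lattice points is Σ gcd(|Δx|,|Δy|) = gcd(3,4) + gcd(4,7) + gcd(1,11) = 1+1+1 = 3.
Scaling by 2 multiplies the area by 2² = 4 (so the new area is 74) and multiplies the boundary lattice-point count by 2, giving 6.
By Pick's theorem, the interior count of the dilated polygon is 74 − 6/2 + 1 = 72.

72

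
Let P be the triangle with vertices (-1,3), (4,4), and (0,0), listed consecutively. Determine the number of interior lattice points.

Using the shoelace formula, 2A = |[(-1)·4 − 4·3] + [4·0 − 0·4] + [0·3 − (-1)·0]| = 16, so the area is 8.
The number of boundary lattice points is Σ gcd(|Δx|,|Δy|) = gcd(5,1) + gcd(4,4) + gcd(1,3) = 1+4+1 = 6.
By Pick's theorem A = I + B/2 − 1, so I = 8 − 6/2 + 1 = 6.

6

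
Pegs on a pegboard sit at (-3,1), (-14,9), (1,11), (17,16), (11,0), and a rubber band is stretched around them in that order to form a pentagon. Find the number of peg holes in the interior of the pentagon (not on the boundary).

Using the shoelace formula, 2A = |[(-3)·9 − (-14)·1] + [(-14)·11 − 1·9] + [1·16 − 17·11] + [17·0 − 11·16] + [11·1 − (-3)·0]| = 512, so the area is 256.
The number of boundary lattice points is Σ gcd(|Δx|,|Δy|) = gcd(11,8) + gcd(15,2) + gcd(16,5) + gcd(6,16) + gcd(14,1) = 1+1+1+2+1 = 6.
By Pick's theorem A = I + B/2 − 1, so I = 256 − 6/2 + 1 = 254.

254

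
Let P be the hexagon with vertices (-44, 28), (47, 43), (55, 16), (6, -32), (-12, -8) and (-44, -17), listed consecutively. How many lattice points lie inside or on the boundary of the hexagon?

4647

By the shoelace formula, twice the signed area is |((-44)·43 − 47·28) + (47·16 − 55·43) + (55·(-32) − 6·16) + (6·(-8) − (-12)·(-32)) + ((-12)·(-17) − (-44)·(-8)) + ((-44)·28 − (-44)·(-17))| = 9237, so the area is 4618.5.
Along each edge there are gcd(|Δx|,|Δy|)+1 lattice points, so counting each shared vertex once the boundary has gcd(91,15) + gcd(8,27) + gcd(49,48) + gcd(18,24) + gcd(32,9) + gcd(0,45) = 1+1+1+6+1+45 = 55.
Pick's theorem gives I = A − B/2 + 1 = 4618.5 − 55/2 + 1 = 4592, so the closed region contains I + B = 4592 + 55 = 4647 lattice points.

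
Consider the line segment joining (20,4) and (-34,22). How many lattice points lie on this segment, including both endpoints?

The number of lattice points on a segment between lattice points is gcd(|Δx|,|Δy|) + 1 = gcd(54,18) + 1 = 18 + 1 = 19.

19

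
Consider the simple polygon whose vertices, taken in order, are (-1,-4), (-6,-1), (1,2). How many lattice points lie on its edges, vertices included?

4

The number of boundary lattice points is Σ gcd(|Δx|,|Δy|) = gcd(5,3) + gcd(7,3) + gcd(2,6) = 1+1+2 = 4.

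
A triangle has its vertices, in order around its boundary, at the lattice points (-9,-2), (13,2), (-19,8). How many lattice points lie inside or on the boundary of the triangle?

The shoelace formula gives twice the area as |((-9)·2 − 13·(-2)) + (13·8 − (-19)·2) + ((-19)·(-2) − (-9)·8)| = 260, so the area is 130.
The number of boundary lattice points is Σ gcd(|Δx|,|Δy|) = gcd(22,4) + gcd(32,6) + gcd(10,10) = 2+2+10 = 14.
Pick's theorem gives I = A − B/2 + 1 = 130 − 14/2 + 1 = 124, so the closed region contains I + B = 124 + 14 = 138 lattice points.

138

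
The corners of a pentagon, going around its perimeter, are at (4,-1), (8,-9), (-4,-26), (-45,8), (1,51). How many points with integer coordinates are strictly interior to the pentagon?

By the shoelace formula, twice the signed area is |(4·(-9) − 8·(-1)) + (8·(-26) − (-4)·(-9)) + ((-4)·8 − (-45)·(-26)) + ((-45)·51 − 1·8) + (1·(-1) − 4·51)| = 3982, so the area is 1991.
Along each edge there are gcd(|Δx|,|Δy|)+1 lattice points, so counting each shared vertex once the boundary has gcd(4,8) + gcd(12,17) + gcd(41,34) + gcd(46,43) + gcd(3,52) = 4+1+1+1+1 = 8.
Pick's theorem gives I = A − B/2 + 1 = 1991 − 8/2 + 1 = 1988.

1988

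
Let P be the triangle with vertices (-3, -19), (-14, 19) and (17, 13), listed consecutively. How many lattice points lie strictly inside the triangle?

554

The shoelace formula gives twice the area as |[(-3)·19 − (-14)·(-19)] + [(-14)·13 − 17·19] + [17·(-19) − (-3)·13]| = 1112, so the area is 556.
Summing gcd(|Δx|,|Δy|) over the edges gives the boundary count: gcd(11,38) + gcd(31,6) + gcd(20,32) = 1+1+4 = 6.
Pick's theorem gives I = A − B/2 + 1 = 556 − 6/2 + 1 = 554.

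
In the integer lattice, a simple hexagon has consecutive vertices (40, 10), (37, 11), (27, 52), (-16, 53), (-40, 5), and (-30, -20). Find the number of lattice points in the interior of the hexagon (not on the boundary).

3705

The shoelace formula gives twice the area as |[40·11 − 37·10] + [37·52 − 27·11] + [27·53 − (-16)·52] + [(-16)·5 − (-40)·53] + [(-40)·(-20) − (-30)·5] + [(-30)·10 − 40·(-20)]| = 7450, so the area is 3725.
The number of boundary lattice points is Σ gcd(|Δx|,|Δy|) = gcd(3,1) + gcd(10,41) + gcd(43,1) + gcd(24,48) + gcd(10,25) + gcd(70,30) = 1+1+1+24+5+10 = 42.
By Pick's theorem A = I + B/2 − 1, so I = 3725 − 42/2 + 1 = 3705.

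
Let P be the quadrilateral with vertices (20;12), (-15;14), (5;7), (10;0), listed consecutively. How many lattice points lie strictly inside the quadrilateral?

166

Using the shoelace formula, 2A = |[20·14 − (-15)·12] + [(-15)·7 − 5·14] + [5·0 − 10·7] + [10·12 − 20·0]| = 335, so the area is 335/2.
The number of boundary lattice points is Σ gcd(|Δx|,|Δy|) = gcd(35,2) + gcd(20,7) + gcd(5,7) + gcd(10,12) = 1+1+1+2 = 5.
By Pick's theorem A = I + B/2 − 1, so I = 335/2 − 5/2 + 1 = 166.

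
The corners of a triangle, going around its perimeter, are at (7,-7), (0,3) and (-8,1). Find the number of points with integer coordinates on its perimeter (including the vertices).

Along each edge there are gcd(|Δx|,|Δy|)+1 lattice points, so counting each shared vertex once the boundary has gcd(7,10) + gcd(8,2) + gcd(15,8) = 1+2+1 = 4.

4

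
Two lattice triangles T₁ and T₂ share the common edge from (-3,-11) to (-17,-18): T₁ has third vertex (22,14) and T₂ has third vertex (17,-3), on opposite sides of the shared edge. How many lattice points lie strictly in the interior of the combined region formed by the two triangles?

The union is the simple quadrilateral with vertices (-3,-11), (22,14), (-17,-18), (17,-3) in order.
The shoelace formula gives twice the area as |((-3)·14 − 22·(-11)) + (22·(-18) − (-17)·14) + ((-17)·(-3) − 17·(-18)) + (17·(-11) − (-3)·(-3))| = 203, so the area is 101.5.
Along each edge there are gcd(|Δx|,|Δy|)+1 lattice points, so counting each shared vertex once the boundary has gcd(25,25) + gcd(39,32) + gcd(34,15) + gcd(20,8) = 25+1+1+4 = 31.
By Pick's theorem I = A − B/2 + 1 = 101.5 − 31/2 + 1 = 87.

87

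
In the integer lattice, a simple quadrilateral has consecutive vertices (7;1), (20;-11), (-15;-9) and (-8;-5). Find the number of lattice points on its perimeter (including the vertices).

Along each edge there are gcd(|Δx|,|Δy|)+1 lattice points, so counting each shared vertex once the boundary has gcd(13,12) + gcd(35,2) + gcd(7,4) + gcd(15,6) = 1+1+1+3 = 6.

6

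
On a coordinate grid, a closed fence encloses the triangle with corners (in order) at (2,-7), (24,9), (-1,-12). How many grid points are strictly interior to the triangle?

30

Using the shoelace formula, 2A = |(2·9 − 24·(-7)) + (24·(-12) − (-1)·9) + ((-1)·(-7) − 2·(-12))| = 62, so the area is 31.
Summing gcd(|Δx|,|Δy|) over the edges gives the boundary count: gcd(22,16) + gcd(25,21) + gcd(3,5) = 2+1+1 = 4.
Pick's theorem gives I = A − B/2 + 1 = 31 − 4/2 + 1 = 30.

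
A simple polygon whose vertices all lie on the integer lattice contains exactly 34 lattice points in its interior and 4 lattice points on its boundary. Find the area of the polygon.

Pick's theorem states A = I + B/2 − 1, so A = 34 + 4/2 − 1 = 35.

35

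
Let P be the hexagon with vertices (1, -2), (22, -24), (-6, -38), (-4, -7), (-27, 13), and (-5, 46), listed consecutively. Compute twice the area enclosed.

Using the shoelace formula, 2A = |[1·(-24) − 22·(-2)] + [22·(-38) − (-6)·(-24)] + [(-6)·(-7) − (-4)·(-38)] + [(-4)·13 − (-27)·(-7)] + [(-27)·46 − (-5)·13] + [(-5)·(-2) − 1·46]| = 2524, so the area is 1262.

2524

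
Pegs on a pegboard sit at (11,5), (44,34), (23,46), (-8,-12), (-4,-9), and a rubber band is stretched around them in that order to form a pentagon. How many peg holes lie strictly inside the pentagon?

The shoelace formula gives twice the area as |[11·34 − 44·5] + [44·46 − 23·34] + [23·(-12) − (-8)·46] + [(-8)·(-9) − (-4)·(-12)] + [(-4)·5 − 11·(-9)]| = 1591, so the area is 1591/2.
The number of boundary lattice points is Σ gcd(|Δx|,|Δy|) = gcd(33,29) + gcd(21,12) + gcd(31,58) + gcd(4,3) + gcd(15,14) = 1+3+1+1+1 = 7.
Pick's theorem gives I = A − B/2 + 1 = 1591/2 − 7/2 + 1 = 793.

793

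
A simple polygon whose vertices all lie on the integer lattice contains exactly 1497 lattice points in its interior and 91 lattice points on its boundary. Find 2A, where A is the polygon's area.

Pick's theorem states A = I + B/2 − 1, so A = 1497 + 91/2 − 1 = 3083/2.
Hence 2A = 3083.

3083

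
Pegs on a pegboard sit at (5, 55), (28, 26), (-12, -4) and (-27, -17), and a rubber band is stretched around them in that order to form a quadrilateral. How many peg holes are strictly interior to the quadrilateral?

Using the shoelace formula, 2A = |(5·26 − 28·55) + (28·(-4) − (-12)·26) + ((-12)·(-17) − (-27)·(-4)) + ((-27)·55 − 5·(-17))| = 2514, so the area is 1257.
The number of boundary lattice points is Σ gcd(|Δx|,|Δy|) = gcd(23,29) + gcd(40,30) + gcd(15,13) + gcd(32,72) = 1+10+1+8 = 20.
By Pick's theorem A = I + B/2 − 1, so I = 1257 − 20/2 + 1 = 1248.

1248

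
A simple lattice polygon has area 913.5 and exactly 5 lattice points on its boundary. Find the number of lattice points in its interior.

From Pick's theorem, I = A − B/2 + 1 = 913.5 − 5/2 + 1 = 912.

912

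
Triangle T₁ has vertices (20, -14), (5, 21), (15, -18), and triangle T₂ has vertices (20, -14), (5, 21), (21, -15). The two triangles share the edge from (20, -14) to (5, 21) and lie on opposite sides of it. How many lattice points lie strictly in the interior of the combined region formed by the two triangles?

125

The union is the simple quadrilateral with vertices (20, -14), (15, -18), (5, 21), (21, -15) in order.
Using the shoelace formula, 2A = |(20·(-18) − 15·(-14)) + (15·21 − 5·(-18)) + (5·(-15) − 21·21) + (21·(-14) − 20·(-15))| = 255, so the area is 255/2.
Summing gcd(|Δx|,|Δy|) over the edges gives the boundary count: gcd(5,4) + gcd(10,39) + gcd(16,36) + gcd(1,1) = 1+1+4+1 = 7.
By Pick's theorem I = A − B/2 + 1 = 255/2 − 7/2 + 1 = 125.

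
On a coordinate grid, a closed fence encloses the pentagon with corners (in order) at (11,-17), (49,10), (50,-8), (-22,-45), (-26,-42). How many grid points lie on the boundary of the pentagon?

5

Along each edge there are gcd(|Δx|,|Δy|)+1 lattice points, so counting each shared vertex once the boundary has gcd(38,27) + gcd(1,18) + gcd(72,37) + gcd(4,3) + gcd(37,25) = 1+1+1+1+1 = 5.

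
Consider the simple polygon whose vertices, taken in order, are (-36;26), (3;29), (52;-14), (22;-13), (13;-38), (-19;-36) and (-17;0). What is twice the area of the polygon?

5951

Using the shoelace formula, 2A = |((-36)·29 − 3·26) + (3·(-14) − 52·29) + (52·(-13) − 22·(-14)) + (22·(-38) − 13·(-13)) + (13·(-36) − (-19)·(-38)) + ((-19)·0 − (-17)·(-36)) + ((-17)·26 − (-36)·0)| = 5951, so the area is 2975.5.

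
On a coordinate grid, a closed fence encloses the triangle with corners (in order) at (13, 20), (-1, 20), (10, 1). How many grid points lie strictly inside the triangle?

126

The shoelace formula gives twice the area as |(13·20 − (-1)·20) + ((-1)·1 − 10·20) + (10·20 − 13·1)| = 266, so the area is 133.
The number of boundary lattice points is Σ gcd(|Δx|,|Δy|) = gcd(14,0) + gcd(11,19) + gcd(3,19) = 14+1+1 = 16.
Pick's theorem gives I = A − B/2 + 1 = 133 − 16/2 + 1 = 126.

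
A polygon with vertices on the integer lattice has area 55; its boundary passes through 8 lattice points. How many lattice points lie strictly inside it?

52

From Pick's theorem, I = A − B/2 + 1 = 55 − 8/2 + 1 = 52.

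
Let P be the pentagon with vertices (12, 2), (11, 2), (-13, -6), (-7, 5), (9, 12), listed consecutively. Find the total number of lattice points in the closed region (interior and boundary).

207

The shoelace formula gives twice the area as |[12·2 − 11·2] + [11·(-6) − (-13)·2] + [(-13)·5 − (-7)·(-6)] + [(-7)·12 − 9·5] + [9·2 − 12·12]| = 400, so the area is 200.
The number of boundary lattice points is Σ gcd(|Δx|,|Δy|) = gcd(1,0) + gcd(24,8) + gcd(6,11) + gcd(16,7) + gcd(3,10) = 1+8+1+1+1 = 12.
Pick's theorem gives I = A − B/2 + 1 = 200 − 12/2 + 1 = 195, so the closed region contains I + B = 195 + 12 = 207 lattice points.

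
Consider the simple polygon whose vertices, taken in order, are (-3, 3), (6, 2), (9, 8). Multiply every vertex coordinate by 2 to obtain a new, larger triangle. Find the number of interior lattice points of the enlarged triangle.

110

The shoelace formula gives twice the area as |((-3)·2 − 6·3) + (6·8 − 9·2) + (9·3 − (-3)·8)| = 57, so the area is 57/2.
The number of boundary lattice points is Σ gcd(|Δx|,|Δy|) = gcd(9,1) + gcd(3,6) + gcd(12,5) = 1+3+1 = 5.
Scaling by 2 multiplies the area by 2² = 4 (so the new area is 114) and multiplies the boundary lattice-point count by 2, giving 10.
By Pick's theorem, the interior count of the dilated polygon is 114 − 10/2 + 1 = 110.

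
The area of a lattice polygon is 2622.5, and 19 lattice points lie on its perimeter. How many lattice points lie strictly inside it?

Pick's theorem A = I + B/2 − 1 rearranges to I = A − B/2 + 1 = 2622.5 − 19/2 + 1 = 2614.

2614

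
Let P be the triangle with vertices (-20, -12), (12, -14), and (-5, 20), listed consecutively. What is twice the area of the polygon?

1054

By the shoelace formula, twice the signed area is |[(-20)·(-14) − 12·(-12)] + [12·20 − (-5)·(-14)] + [(-5)·(-12) − (-20)·20]| = 1054, so the area is 527.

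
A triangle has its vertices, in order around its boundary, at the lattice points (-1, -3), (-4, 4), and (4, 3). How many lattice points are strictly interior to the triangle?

26

The shoelace formula gives twice the area as |((-1)·4 − (-4)·(-3)) + ((-4)·3 − 4·4) + (4·(-3) − (-1)·3)| = 53, so the area is 26.5.
Summing gcd(|Δx|,|Δy|) over the edges gives the boundary count: gcd(3,7) + gcd(8,1) + gcd(5,6) = 1+1+1 = 3.
By Pick's theorem A = I + B/2 − 1, so I = 26.5 − 3/2 + 1 = 26.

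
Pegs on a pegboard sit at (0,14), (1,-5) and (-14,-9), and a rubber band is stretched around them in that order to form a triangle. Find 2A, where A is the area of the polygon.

By the shoelace formula, twice the signed area is |[0·(-5) − 1·14] + [1·(-9) − (-14)·(-5)] + [(-14)·14 − 0·(-9)]| = 289, so the area is 289/2.

289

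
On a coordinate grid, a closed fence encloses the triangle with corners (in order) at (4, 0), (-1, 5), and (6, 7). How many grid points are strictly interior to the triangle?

Using the shoelace formula, 2A = |[4·5 − (-1)·0] + [(-1)·7 − 6·5] + [6·0 − 4·7]| = 45, so the area is 22.5.
The number of boundary lattice points is Σ gcd(|Δx|,|Δy|) = gcd(5,5) + gcd(7,2) + gcd(2,7) = 5+1+1 = 7.
By Pick's theorem A = I + B/2 − 1, so I = 22.5 − 7/2 + 1 = 20.

20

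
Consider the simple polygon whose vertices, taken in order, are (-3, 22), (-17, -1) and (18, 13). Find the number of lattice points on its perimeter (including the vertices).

11

Along each edge there are gcd(|Δx|,|Δy|)+1 lattice points, so counting each shared vertex once the boundary has gcd(14,23) + gcd(35,14) + gcd(21,9) = 1+7+3 = 11.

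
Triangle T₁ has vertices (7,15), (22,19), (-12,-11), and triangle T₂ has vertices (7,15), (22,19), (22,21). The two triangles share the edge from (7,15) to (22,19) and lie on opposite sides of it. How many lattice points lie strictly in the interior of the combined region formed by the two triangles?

The union is the simple quadrilateral with vertices (7,15), (-12,-11), (22,19), (22,21) in order.
By the shoelace formula, twice the signed area is |[7·(-11) − (-12)·15] + [(-12)·19 − 22·(-11)] + [22·21 − 22·19] + [22·15 − 7·21]| = 344, so the area is 172.
The number of boundary lattice points is Σ gcd(|Δx|,|Δy|) = gcd(19,26) + gcd(34,30) + gcd(0,2) + gcd(15,6) = 1+2+2+3 = 8.
By Pick's theorem I = A − B/2 + 1 = 172 − 8/2 + 1 = 169.

169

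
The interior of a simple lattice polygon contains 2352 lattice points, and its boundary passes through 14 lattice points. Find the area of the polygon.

2358

Pick's theorem states A = I + B/2 − 1, so A = 2352 + 14/2 − 1 = 2358.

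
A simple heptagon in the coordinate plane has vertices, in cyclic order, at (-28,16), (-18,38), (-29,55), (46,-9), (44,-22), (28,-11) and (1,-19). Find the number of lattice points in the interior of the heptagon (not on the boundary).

Using the shoelace formula, 2A = |[(-28)·38 − (-18)·16] + [(-18)·55 − (-29)·38] + [(-29)·(-9) − 46·55] + [46·(-22) − 44·(-9)] + [44·(-11) − 28·(-22)] + [28·(-19) − 1·(-11)] + [1·16 − (-28)·(-19)]| = 4454, so the area is 2227.
Summing gcd(|Δx|,|Δy|) over the edges gives the boundary count: gcd(10,22) + gcd(11,17) + gcd(75,64) + gcd(2,13) + gcd(16,11) + gcd(27,8) + gcd(29,35) = 2+1+1+1+1+1+1 = 8.
Pick's theorem gives I = A − B/2 + 1 = 2227 − 8/2 + 1 = 2224.

2224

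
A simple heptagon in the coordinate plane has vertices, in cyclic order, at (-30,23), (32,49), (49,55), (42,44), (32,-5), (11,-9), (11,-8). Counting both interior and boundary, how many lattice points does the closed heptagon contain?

The shoelace formula gives twice the area as |((-30)·49 − 32·23) + (32·55 − 49·49) + (49·44 − 42·55) + (42·(-5) − 32·44) + (32·(-9) − 11·(-5)) + (11·(-8) − 11·(-9)) + (11·23 − (-30)·(-8))| = 4828, so the area is 2414.
Along each edge there are gcd(|Δx|,|Δy|)+1 lattice points, so counting each shared vertex once the boundary has gcd(62,26) + gcd(17,6) + gcd(7,11) + gcd(10,49) + gcd(21,4) + gcd(0,1) + gcd(41,31) = 2+1+1+1+1+1+1 = 8.
Pick's theorem gives I = A − B/2 + 1 = 2414 − 8/2 + 1 = 2411, so the closed region contains I + B = 2411 + 8 = 2419 lattice points.

2419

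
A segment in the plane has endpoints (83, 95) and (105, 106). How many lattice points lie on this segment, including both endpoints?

12

The number of lattice points on a segment between lattice points is gcd(|Δx|,|Δy|) + 1 = gcd(22,11) + 1 = 11 + 1 = 12.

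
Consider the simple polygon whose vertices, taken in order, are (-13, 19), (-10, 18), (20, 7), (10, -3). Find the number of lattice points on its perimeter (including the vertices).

Summing gcd(|Δx|,|Δy|) over the edges gives the boundary count: gcd(3,1) + gcd(30,11) + gcd(10,10) + gcd(23,22) = 1+1+10+1 = 13.

13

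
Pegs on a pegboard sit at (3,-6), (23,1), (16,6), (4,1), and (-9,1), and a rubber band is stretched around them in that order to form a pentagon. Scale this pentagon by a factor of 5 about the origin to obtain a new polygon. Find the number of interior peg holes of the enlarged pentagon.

By the shoelace formula, twice the signed area is |(3·1 − 23·(-6)) + (23·6 − 16·1) + (16·1 − 4·6) + (4·1 − (-9)·1) + ((-9)·(-6) − 3·1)| = 319, so the area is 159.5.
The number of boundary lattice points is Σ gcd(|Δx|,|Δy|) = gcd(20,7) + gcd(7,5) + gcd(12,5) + gcd(13,0) + gcd(12,7) = 1+1+1+13+1 = 17.
Scaling by 5 multiplies the area by 5² = 25 (so the new area is 3987.5) and multiplies the boundary lattice-point count by 5, giving 85.
By Pick's theorem, the interior count of the dilated polygon is 3987.5 − 85/2 + 1 = 3946.

3946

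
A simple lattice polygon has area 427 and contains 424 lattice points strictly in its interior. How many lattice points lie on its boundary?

8

Pick's theorem gives A = I + B/2 − 1, so B = 2(A − I + 1) = 2(427 − 424 + 1) = 8.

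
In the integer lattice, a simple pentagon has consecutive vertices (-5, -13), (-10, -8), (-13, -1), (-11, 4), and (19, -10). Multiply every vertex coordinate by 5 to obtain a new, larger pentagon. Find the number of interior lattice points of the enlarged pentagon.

6346

By the shoelace formula, twice the signed area is |((-5)·(-8) − (-10)·(-13)) + ((-10)·(-1) − (-13)·(-8)) + ((-13)·4 − (-11)·(-1)) + ((-11)·(-10) − 19·4) + (19·(-13) − (-5)·(-10))| = 510, so the area is 255.
Along each edge there are gcd(|Δx|,|Δy|)+1 lattice points, so counting each shared vertex once the boundary has gcd(5,5) + gcd(3,7) + gcd(2,5) + gcd(30,14) + gcd(24,3) = 5+1+1+2+3 = 12.
Scaling by 5 multiplies the area by 5² = 25 (so the new area is 6375) and multiplies the boundary lattice-point count by 5, giving 60.
By Pick's theorem, the interior count of the dilated polygon is 6375 − 60/2 + 1 = 6346.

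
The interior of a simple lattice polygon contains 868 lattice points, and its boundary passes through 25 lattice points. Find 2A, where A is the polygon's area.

1759

Pick's theorem states A = I + B/2 − 1, so A = 868 + 25/2 − 1 = 1759/2.
Hence 2A = 1759.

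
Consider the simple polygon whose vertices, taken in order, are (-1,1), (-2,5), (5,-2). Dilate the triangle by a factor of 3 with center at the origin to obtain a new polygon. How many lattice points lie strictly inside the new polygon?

Using the shoelace formula, 2A = |((-1)·5 − (-2)·1) + ((-2)·(-2) − 5·5) + (5·1 − (-1)·(-2))| = 21, so the area is 21/2.
The number of boundary lattice points is Σ gcd(|Δx|,|Δy|) = gcd(1,4) + gcd(7,7) + gcd(6,3) = 1+7+3 = 11.
Scaling by 3 multiplies the area by 3² = 9 (so the new area is 94.5) and multiplies the boundary lattice-point count by 3, giving 33.
By Pick's theorem, the interior count of the dilated polygon is 94.5 − 33/2 + 1 = 79.

79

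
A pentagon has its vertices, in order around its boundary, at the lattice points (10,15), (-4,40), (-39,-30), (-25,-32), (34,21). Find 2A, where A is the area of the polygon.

3501

By the shoelace formula, twice the signed area is |[10·40 − (-4)·15] + [(-4)·(-30) − (-39)·40] + [(-39)·(-32) − (-25)·(-30)] + [(-25)·21 − 34·(-32)] + [34·15 − 10·21]| = 3501, so the area is 3501/2.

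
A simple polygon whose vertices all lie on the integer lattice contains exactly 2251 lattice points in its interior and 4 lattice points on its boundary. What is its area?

By Pick's theorem, A = I + B/2 − 1 = 2251 + 4/2 − 1 = 2252.

2252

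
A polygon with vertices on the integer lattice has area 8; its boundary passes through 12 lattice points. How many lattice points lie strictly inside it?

From Pick's theorem, I = A − B/2 + 1 = 8 − 12/2 + 1 = 3.

3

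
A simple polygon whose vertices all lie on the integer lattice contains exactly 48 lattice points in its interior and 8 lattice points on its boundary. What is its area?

51

By Pick's theorem, A = I + B/2 − 1 = 48 + 8/2 − 1 = 51.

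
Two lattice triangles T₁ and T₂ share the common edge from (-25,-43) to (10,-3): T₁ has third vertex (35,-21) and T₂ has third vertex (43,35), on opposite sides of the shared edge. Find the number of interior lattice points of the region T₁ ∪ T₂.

The union is the simple quadrilateral with vertices (-25,-43), (35,-21), (10,-3), (43,35) in order.
By the shoelace formula, twice the signed area is |((-25)·(-21) − 35·(-43)) + (35·(-3) − 10·(-21)) + (10·35 − 43·(-3)) + (43·(-43) − (-25)·35)| = 1640, so the area is 820.
The number of boundary lattice points is Σ gcd(|Δx|,|Δy|) = gcd(60,22) + gcd(25,18) + gcd(33,38) + gcd(68,78) = 2+1+1+2 = 6.
By Pick's theorem I = A − B/2 + 1 = 820 − 6/2 + 1 = 818.

818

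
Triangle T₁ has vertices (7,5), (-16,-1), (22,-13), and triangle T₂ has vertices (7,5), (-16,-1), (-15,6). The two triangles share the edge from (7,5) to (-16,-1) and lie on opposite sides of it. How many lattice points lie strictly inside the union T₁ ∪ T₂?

327

The union is the simple quadrilateral with vertices (7,5), (22,-13), (-16,-1), (-15,6) in order.
The shoelace formula gives twice the area as |(7·(-13) − 22·5) + (22·(-1) − (-16)·(-13)) + ((-16)·6 − (-15)·(-1)) + ((-15)·5 − 7·6)| = 659, so the area is 329.5.
The number of boundary lattice points is Σ gcd(|Δx|,|Δy|) = gcd(15,18) + gcd(38,12) + gcd(1,7) + gcd(22,1) = 3+2+1+1 = 7.
By Pick's theorem I = A − B/2 + 1 = 329.5 − 7/2 + 1 = 327.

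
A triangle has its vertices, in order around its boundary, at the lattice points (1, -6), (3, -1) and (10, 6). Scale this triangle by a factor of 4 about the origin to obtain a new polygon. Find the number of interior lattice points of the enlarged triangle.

The shoelace formula gives twice the area as |(1·(-1) − 3·(-6)) + (3·6 − 10·(-1)) + (10·(-6) − 1·6)| = 21, so the area is 10.5.
The number of boundary lattice points is Σ gcd(|Δx|,|Δy|) = gcd(2,5) + gcd(7,7) + gcd(9,12) = 1+7+3 = 11.
Scaling by 4 multiplies the area by 4² = 16 (so the new area is 168) and multiplies the boundary lattice-point count by 4, giving 44.
By Pick's theorem, the interior count of the dilated polygon is 168 − 44/2 + 1 = 147.

147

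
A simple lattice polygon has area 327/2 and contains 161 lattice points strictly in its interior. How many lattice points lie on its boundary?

Pick's theorem gives A = I + B/2 − 1, so B = 2(A − I + 1) = 2(327/2 − 161 + 1) = 7.

7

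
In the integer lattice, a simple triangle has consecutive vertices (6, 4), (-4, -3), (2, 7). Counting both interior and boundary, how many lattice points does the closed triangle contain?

The shoelace formula gives twice the area as |(6·(-3) − (-4)·4) + ((-4)·7 − 2·(-3)) + (2·4 − 6·7)| = 58, so the area is 29.
The number of boundary lattice points is Σ gcd(|Δx|,|Δy|) = gcd(10,7) + gcd(6,10) + gcd(4,3) = 1+2+1 = 4.
Pick's theorem gives I = A − B/2 + 1 = 29 − 4/2 + 1 = 28, so the closed region contains I + B = 28 + 4 = 32 lattice points.

32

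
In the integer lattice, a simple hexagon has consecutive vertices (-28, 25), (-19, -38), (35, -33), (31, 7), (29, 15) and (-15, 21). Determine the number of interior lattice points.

3028

Using the shoelace formula, 2A = |((-28)·(-38) − (-19)·25) + ((-19)·(-33) − 35·(-38)) + (35·7 − 31·(-33)) + (31·15 − 29·7) + (29·21 − (-15)·15) + ((-15)·25 − (-28)·21)| = 6073, so the area is 3036.5.
Summing gcd(|Δx|,|Δy|) over the edges gives the boundary count: gcd(9,63) + gcd(54,5) + gcd(4,40) + gcd(2,8) + gcd(44,6) + gcd(13,4) = 9+1+4+2+2+1 = 19.
Pick's theorem gives I = A − B/2 + 1 = 3036.5 − 19/2 + 1 = 3028.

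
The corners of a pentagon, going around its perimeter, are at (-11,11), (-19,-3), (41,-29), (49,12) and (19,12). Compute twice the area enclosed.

By the shoelace formula, twice the signed area is |[(-11)·(-3) − (-19)·11] + [(-19)·(-29) − 41·(-3)] + [41·12 − 49·(-29)] + [49·12 − 19·12] + [19·11 − (-11)·12]| = 3530, so the area is 1765.

3530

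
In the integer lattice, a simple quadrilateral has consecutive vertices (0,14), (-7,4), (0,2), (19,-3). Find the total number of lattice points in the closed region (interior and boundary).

159

Using the shoelace formula, 2A = |[0·4 − (-7)·14] + [(-7)·2 − 0·4] + [0·(-3) − 19·2] + [19·14 − 0·(-3)]| = 312, so the area is 156.
The number of boundary lattice points is Σ gcd(|Δx|,|Δy|) = gcd(7,10) + gcd(7,2) + gcd(19,5) + gcd(19,17) = 1+1+1+1 = 4.
Pick's theorem gives I = A − B/2 + 1 = 156 − 4/2 + 1 = 155, so the closed region contains I + B = 155 + 4 = 159 lattice points.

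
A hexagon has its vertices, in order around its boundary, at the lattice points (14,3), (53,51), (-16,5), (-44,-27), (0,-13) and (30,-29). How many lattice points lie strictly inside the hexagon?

1849

Using the shoelace formula, 2A = |[14·51 − 53·3] + [53·5 − (-16)·51] + [(-16)·(-27) − (-44)·5] + [(-44)·(-13) − 0·(-27)] + [0·(-29) − 30·(-13)] + [30·3 − 14·(-29)]| = 3746, so the area is 1873.
Summing gcd(|Δx|,|Δy|) over the edges gives the boundary count: gcd(39,48) + gcd(69,46) + gcd(28,32) + gcd(44,14) + gcd(30,16) + gcd(16,32) = 3+23+4+2+2+16 = 50.
Pick's theorem gives I = A − B/2 + 1 = 1873 − 50/2 + 1 = 1849.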